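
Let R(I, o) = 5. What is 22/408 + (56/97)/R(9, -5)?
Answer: 16759/98940 ≈ 0.16939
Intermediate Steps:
22/408 + (56/97)/R(9, -5) = 22/408 + (56/97)/5 = 22*(1/408) + (56*(1/97))*(⅕) = 11/204 + (56/97)*(⅕) = 11/204 + 56/485 = 16759/98940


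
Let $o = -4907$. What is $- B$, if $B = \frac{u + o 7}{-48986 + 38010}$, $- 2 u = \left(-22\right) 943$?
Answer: $- \frac{2997}{1372} \approx -2.1844$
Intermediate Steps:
$u = 10373$ ($u = - \frac{\left(-22\right) 943}{2} = \left(- \frac{1}{2}\right) \left(-20746\right) = 10373$)
$B = \frac{2997}{1372}$ ($B = \frac{10373 - 34349}{-48986 + 38010} = \frac{10373 - 34349}{-10976} = \left(-23976\right) \left(- \frac{1}{10976}\right) = \frac{2997}{1372} \approx 2.1844$)
$- B = \left(-1\right) \frac{2997}{1372} = - \frac{2997}{1372}$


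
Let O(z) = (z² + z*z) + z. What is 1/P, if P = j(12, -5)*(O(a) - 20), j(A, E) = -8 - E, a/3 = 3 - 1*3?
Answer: 1/60 ≈ 0.016667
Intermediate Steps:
a = 0 (a = 3*(3 - 1*3) = 3*(3 - 3) = 3*0 = 0)
O(z) = z + 2*z² (O(z) = (z² + z²) + z = 2*z² + z = z + 2*z²)
P = 60 (P = (-8 - 1*(-5))*(0*(1 + 2*0) - 20) = (-8 + 5)*(0*(1 + 0) - 20) = -3*(0*1 - 20) = -3*(0 - 20) = -3*(-20) = 60)
1/P = 1/60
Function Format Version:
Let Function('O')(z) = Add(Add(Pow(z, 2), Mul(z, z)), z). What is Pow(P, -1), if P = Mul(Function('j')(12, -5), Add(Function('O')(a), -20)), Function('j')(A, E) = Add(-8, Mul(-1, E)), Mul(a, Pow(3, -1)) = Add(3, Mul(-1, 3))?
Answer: Rational(1, 60) ≈ 0.016667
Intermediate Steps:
a = 0 (a = Mul(3, Add(3, Mul(-1, 3))) = Mul(3, Add(3, -3)) = Mul(3, 0) = 0)
Function('O')(z) = Add(z, Mul(2, Pow(z, 2))) (Function('O')(z) = Add(Add(Pow(z, 2), Pow(z, 2)), z) = Add(Mul(2, Pow(z, 2)), z) = Add(z, Mul(2, Pow(z, 2))))
P = 60 (P = Mul(Add(-8, Mul(-1, -5)), Add(Mul(0, Add(1, Mul(2, 0))), -20)) = Mul(Add(-8, 5), Add(Mul(0, Add(1, 0)), -20)) = Mul(-3, Add(Mul(0, 1), -20)) = Mul(-3, Add(0, -20)) = Mul(-3, -20) = 60)
Pow(P, -1) = Pow(60, -1) = Rational(1, 60)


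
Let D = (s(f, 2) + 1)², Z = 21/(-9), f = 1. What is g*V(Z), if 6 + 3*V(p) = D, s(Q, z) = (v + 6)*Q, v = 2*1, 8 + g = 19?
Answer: 275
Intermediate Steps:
g = 11 (g = -8 + 19 = 11)
v = 2
s(Q, z) = 8*Q (s(Q, z) = (2 + 6)*Q = 8*Q)
Z = -7/3 (Z = 21*(-⅑) = -7/3 ≈ -2.3333)
D = 81 (D = (8*1 + 1)² = (8 + 1)² = 9² = 81)
V(p) = 25 (V(p) = -2 + (⅓)*81 = -2 + 27 = 25)
g*V(Z) = 11*25 = 275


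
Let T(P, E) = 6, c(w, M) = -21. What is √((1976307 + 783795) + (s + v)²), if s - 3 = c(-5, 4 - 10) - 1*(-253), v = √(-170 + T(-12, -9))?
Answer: √(2815163 + 940*I*√41) ≈ 1677.8 + 1.79*I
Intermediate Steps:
v = 2*I*√41 (v = √(-170 + 6) = √(-164) = 2*I*√41 ≈ 12.806*I)
s = 235 (s = 3 + (-21 - 1*(-253)) = 3 + (-21 + 253) = 3 + 232 = 235)
√((1976307 + 783795) + (s + v)²) = √((1976307 + 783795) + (235 + 2*I*√41)²) = √(2760102 + (235 + 2*I*√41)²)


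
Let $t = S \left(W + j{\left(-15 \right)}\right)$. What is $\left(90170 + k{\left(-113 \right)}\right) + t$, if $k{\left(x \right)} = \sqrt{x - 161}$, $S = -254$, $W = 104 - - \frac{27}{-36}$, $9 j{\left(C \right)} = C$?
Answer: $\frac{386207}{6} + i \sqrt{274} \approx 64368.0 + 16.553 i$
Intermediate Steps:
$j{\left(C \right)} = \frac{C}{9}$
$W = \frac{413}{4}$ ($W = 104 - \left(-27\right) \left(- \frac{1}{36}\right) = 104 - \frac{3}{4} = \frac{413}{4} \approx 103.25$)
$k{\left(x \right)} = \sqrt{-161 + x}$
$t = - \frac{154813}{6}$ ($t = - 254 \left(\frac{413}{4} + \frac{1}{9} \left(-15\right)\right) = - 254 \left(\frac{413}{4} - \frac{5}{3}\right) = \left(-254\right) \frac{1219}{12} = - \frac{154813}{6} \approx -25802.0$)
$\left(90170 + k{\left(-113 \right)}\right) + t = \left(90170 + \sqrt{-161 - 113}\right) - \frac{154813}{6} = \left(90170 + \sqrt{-274}\right) - \frac{154813}{6} = \left(90170 + i \sqrt{274}\right) - \frac{154813}{6} = \frac{386207}{6} + i \sqrt{274}$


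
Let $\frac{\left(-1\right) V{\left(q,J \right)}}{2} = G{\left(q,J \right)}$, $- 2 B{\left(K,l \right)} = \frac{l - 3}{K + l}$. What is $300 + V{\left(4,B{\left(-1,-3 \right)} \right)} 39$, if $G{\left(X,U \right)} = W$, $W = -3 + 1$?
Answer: $456$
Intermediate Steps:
$W = -2$
$G{\left(X,U \right)} = -2$
$B{\left(K,l \right)} = - \frac{-3 + l}{2 \left(K + l\right)}$ ($B{\left(K,l \right)} = - \frac{\left(l - 3\right) \frac{1}{K + l}}{2} = - \frac{\left(-3 + l\right) \frac{1}{K + l}}{2} = - \frac{\frac{1}{K + l} \left(-3 + l\right)}{2} = - \frac{-3 + l}{2 \left(K + l\right)}$)
$V{\left(q,J \right)} = 4$ ($V{\left(q,J \right)} = \left(-2\right) \left(-2\right) = 4$)
$300 + V{\left(4,B{\left(-1,-3 \right)} \right)} 39 = 300 + 4 \cdot 39 = 300 + 156 = 456$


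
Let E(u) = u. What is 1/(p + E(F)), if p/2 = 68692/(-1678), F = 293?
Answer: 839/177135 ≈ 0.0047365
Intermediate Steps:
p = -68692/839 (p = 2*(68692/(-1678)) = 2*(68692*(-1/1678)) = 2*(-34346/839) = -68692/839 ≈ -81.874)
1/(p + E(F)) = 1/(-68692/839 + 293) = 1/(177135/839) = 839/177135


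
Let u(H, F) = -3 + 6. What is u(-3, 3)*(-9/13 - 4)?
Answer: -183/13 ≈ -14.077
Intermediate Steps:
u(H, F) = 3
u(-3, 3)*(-9/13 - 4) = 3*(-9/13 - 4) = 3*(-61/13) = -183/13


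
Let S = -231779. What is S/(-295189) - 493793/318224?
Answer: -72004621381/93936224336 ≈ -0.76653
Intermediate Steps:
S/(-295189) - 493793/318224 = -231779/(-295189) - 493793/318224 = -231779*(-1/295189) - 493793*1/318224 = 231779/295189 - 493793/318224 = -72004621381/93936224336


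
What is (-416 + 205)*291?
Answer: -61401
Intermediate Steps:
(-416 + 205)*291 = -211*291 = -61401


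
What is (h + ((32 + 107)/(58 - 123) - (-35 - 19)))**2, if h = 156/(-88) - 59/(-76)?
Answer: 7639756808121/2952835600 ≈ 2587.3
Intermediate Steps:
h = -833/836 (h = 156*(-1/88) - 59*(-1/76) = -39/22 + 59/76 = -833/836 ≈ -0.99641)
(h + ((32 + 107)/(58 - 123) - (-35 - 19)))**2 = (-833/836 + ((32 + 107)/(58 - 123) - (-35 - 19)))**2 = (-833/836 + (139/(-65) - 1*(-54)))**2 = (-833/836 + (139*(-1/65) + 54))**2 = (-833/836 + (-139/65 + 54))**2 = (-833/836 + 3371/65)**2 = (2764011/54340)**2 = 7639756808121/2952835600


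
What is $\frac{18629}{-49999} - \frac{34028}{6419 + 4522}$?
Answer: $- \frac{1905185861}{547039059} \approx -3.4827$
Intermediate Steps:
$\frac{18629}{-49999} - \frac{34028}{6419 + 4522} = 18629 \left(- \frac{1}{49999}\right) - \frac{34028}{10941} = - \frac{18629}{49999} - \frac{34028}{10941} = - \frac{1905185861}{547039059}$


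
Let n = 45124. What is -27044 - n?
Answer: -72168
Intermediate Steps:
-27044 - n = -27044 - 1*45124 = -27044 - 45124 = -72168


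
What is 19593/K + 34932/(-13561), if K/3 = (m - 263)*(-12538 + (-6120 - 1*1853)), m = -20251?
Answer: -69004659449/26788555638 ≈ -2.5759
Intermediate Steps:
K = 1262287962 (K = 3*((-20251 - 263)*(-12538 + (-6120 - 1*1853))) = 3*(-20514*(-12538 + (-6120 - 1853))) = 3*(-20514*(-12538 - 7973)) = 3*(-20514*(-20511)) = 3*420762654 = 1262287962)
19593/K + 34932/(-13561) = 19593/1262287962 + 34932/(-13561) = 19593*(1/1262287962) + 34932*(-1/13561) = 2177/140254218 - 492/191 = -69004659449/26788555638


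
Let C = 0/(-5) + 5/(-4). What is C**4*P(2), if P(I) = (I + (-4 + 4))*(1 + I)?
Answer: 1875/128 ≈ 14.648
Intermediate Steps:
C = -5/4 (C = 0*(-1/5) + 5*(-1/4) = 0 - 5/4 = -5/4 ≈ -1.2500)
P(I) = I*(1 + I) (P(I) = (I + 0)*(1 + I) = I*(1 + I))
C**4*P(2) = (-5/4)**4*(2*(1 + 2)) = 625*(2*3)/256 = (625/256)*6 = 1875/128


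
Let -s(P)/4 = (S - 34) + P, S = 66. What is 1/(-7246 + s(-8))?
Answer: -1/7342 ≈ -0.00013620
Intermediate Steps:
s(P) = -128 - 4*P (s(P) = -4*((66 - 34) + P) = -4*(32 + P) = -128 - 4*P)
1/(-7246 + s(-8)) = 1/(-7246 + (-128 - 4*(-8))) = 1/(-7246 + (-128 + 32)) = 1/(-7246 - 96) = 1/(-7342) = -1/7342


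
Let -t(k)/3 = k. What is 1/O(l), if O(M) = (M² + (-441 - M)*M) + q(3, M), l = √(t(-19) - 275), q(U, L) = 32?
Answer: 16/21198941 + 441*I*√218/42397882 ≈ 7.5476e-7 + 0.00015358*I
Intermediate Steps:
t(k) = -3*k
l = I*√218 (l = √(-3*(-19) - 275) = √(57 - 275) = √(-218) = I*√218 ≈ 14.765*I)
O(M) = 32 + M² + M*(-441 - M) (O(M) = (M² + (-441 - M)*M) + 32 = (M² + M*(-441 - M)) + 32 = 32 + M² + M*(-441 - M))
1/O(l) = 1/(32 - 441*I*√218)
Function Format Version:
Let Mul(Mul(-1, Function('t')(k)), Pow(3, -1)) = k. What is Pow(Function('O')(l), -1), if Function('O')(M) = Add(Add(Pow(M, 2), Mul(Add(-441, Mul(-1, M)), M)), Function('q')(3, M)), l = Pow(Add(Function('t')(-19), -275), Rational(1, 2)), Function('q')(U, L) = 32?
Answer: Add(Rational(16, 21198941), Mul(Rational(441, 42397882), I, Pow(218, Rational(1, 2)))) ≈ Add(7.5476e-7, Mul(0.00015358, I))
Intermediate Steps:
Function('t')(k) = Mul(-3, k)
l = Mul(I, Pow(218, Rational(1, 2))) (l = Pow(Add(Mul(-3, -19), -275), Rational(1, 2)) = Pow(Add(57, -275), Rational(1, 2)) = Pow(-218, Rational(1, 2)) = Mul(I, Pow(218, Rational(1, 2))) ≈ Mul(14.765, I))
Function('O')(M) = Add(32, Pow(M, 2), Mul(M, Add(-441, Mul(-1, M)))) (Function('O')(M) = Add(Add(Pow(M, 2), Mul(Add(-441, Mul(-1, M)), M)), 32) = Add(Add(Pow(M, 2), Mul(M, Add(-441, Mul(-1, M)))), 32) = Add(32, Pow(M, 2), Mul(M, Add(-441, Mul(-1, M)))))
Pow(Function('O')(l), -1) = Pow(Add(32, Mul(-441, Mul(I, Pow(218, Rational(1, 2))))), -1) = Pow(Add(32, Mul(-441, I, Pow(218, Rational(1, 2)))), -1)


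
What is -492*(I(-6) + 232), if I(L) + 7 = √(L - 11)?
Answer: -110700 - 492*I*√17 ≈ -1.107e+5 - 2028.6*I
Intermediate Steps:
I(L) = -7 + √(-11 + L) (I(L) = -7 + √(L - 11) = -7 + √(-11 + L))
-492*(I(-6) + 232) = -492*((-7 + √(-11 - 6)) + 232) = -492*((-7 + √(-17)) + 232) = -492*((-7 + I*√17) + 232) = -492*(225 + I*√17) = -110700 - 492*I*√17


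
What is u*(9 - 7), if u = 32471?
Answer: 64942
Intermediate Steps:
u*(9 - 7) = 32471*(9 - 7) = 32471*2 = 64942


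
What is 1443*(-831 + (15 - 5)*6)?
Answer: -1112553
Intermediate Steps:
1443*(-831 + (15 - 5)*6) = 1443*(-831 + 10*6) = 1443*(-831 + 60) = 1443*(-771) = -1112553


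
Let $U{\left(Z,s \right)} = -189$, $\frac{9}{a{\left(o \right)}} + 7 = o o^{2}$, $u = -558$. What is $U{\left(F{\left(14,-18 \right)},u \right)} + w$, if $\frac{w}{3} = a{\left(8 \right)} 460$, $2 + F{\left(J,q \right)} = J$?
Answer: $- \frac{16605}{101} \approx -164.41$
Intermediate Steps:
$F{\left(J,q \right)} = -2 + J$
$a{\left(o \right)} = \frac{9}{-7 + o^{3}}$ ($a{\left(o \right)} = \frac{9}{-7 + o o^{2}} = \frac{9}{-7 + o^{3}}$)
$w = \frac{2484}{101}$ ($w = 3 \frac{9}{-7 + 8^{3}} \cdot 460 = 3 \frac{9}{-7 + 512} \cdot 460 = 3 \cdot \frac{9}{505} \cdot 460 = 3 \cdot \frac{828}{101} = \frac{2484}{101} \approx 24.594$)
$U{\left(F{\left(14,-18 \right)},u \right)} + w = -189 + \frac{2484}{101} = - \frac{16605}{101}$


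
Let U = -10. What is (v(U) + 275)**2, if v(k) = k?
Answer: 70225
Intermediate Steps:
(v(U) + 275)**2 = (-10 + 275)**2 = 265**2 = 70225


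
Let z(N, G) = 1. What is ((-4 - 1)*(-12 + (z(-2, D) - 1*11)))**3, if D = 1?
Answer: 1331000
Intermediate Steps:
((-4 - 1)*(-12 + (z(-2, D) - 1*11)))**3 = ((-4 - 1)*(-12 + (1 - 1*11)))**3 = (-5*(-12 + (1 - 11)))**3 = (-5*(-12 - 10))**3 = (-5*(-22))**3 = 110**3 = 1331000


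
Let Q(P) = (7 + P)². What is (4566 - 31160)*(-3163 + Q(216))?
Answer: -1238376204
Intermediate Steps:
(4566 - 31160)*(-3163 + Q(216)) = (4566 - 31160)*(-3163 + (7 + 216)²) = -26594*(-3163 + 223²) = -26594*(-3163 + 49729) = -26594*46566 = -1238376204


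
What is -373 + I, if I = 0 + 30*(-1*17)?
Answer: -883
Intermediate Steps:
I = -510 (I = 0 + 30*(-17) = 0 - 510 = -510)
-373 + I = -373 - 510 = -883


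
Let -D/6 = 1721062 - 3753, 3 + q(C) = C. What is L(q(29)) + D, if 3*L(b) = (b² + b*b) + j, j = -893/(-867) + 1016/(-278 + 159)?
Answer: -187594110055/18207 ≈ -1.0303e+7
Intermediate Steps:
q(C) = -3 + C
j = -45565/6069 (j = -893*(-1/867) + 1016/(-119) = 893/867 + 1016*(-1/119) = 893/867 - 1016/119 = -45565/6069 ≈ -7.5078)
D = -10303854 (D = -6*(1721062 - 3753) = -6*1717309 = -10303854)
L(b) = -45565/18207 + 2*b²/3 (L(b) = ((b² + b*b) - 45565/6069)/3 = ((b² + b²) - 45565/6069)/3 = (2*b² - 45565/6069)/3 = (-45565/6069 + 2*b²)/3 = -45565/18207 + 2*b²/3)
L(q(29)) + D = (-45565/18207 + 2*(-3 + 29)²/3) - 10303854 = (-45565/18207 + (⅔)*26²) - 10303854 = (-45565/18207 + (⅔)*676) - 10303854 = (-45565/18207 + 1352/3) - 10303854 = 8159723/18207 - 10303854 = -187594110055/18207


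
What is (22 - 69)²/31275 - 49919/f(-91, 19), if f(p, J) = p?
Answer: 1561417744/2846025 ≈ 548.63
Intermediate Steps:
(22 - 69)²/31275 - 49919/f(-91, 19) = (22 - 69)²/31275 - 49919/(-91) = (-47)²*(1/31275) - 49919*(-1/91) = 2209*(1/31275) + 49919/91 = 2209/31275 + 49919/91 = 1561417744/2846025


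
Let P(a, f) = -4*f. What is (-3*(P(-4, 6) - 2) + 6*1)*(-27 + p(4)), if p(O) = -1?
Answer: -2352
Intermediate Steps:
(-3*(P(-4, 6) - 2) + 6*1)*(-27 + p(4)) = (-3*(-4*6 - 2) + 6*1)*(-27 - 1) = (-3*(-24 - 2) + 6)*(-28) = (-3*(-26) + 6)*(-28) = (78 + 6)*(-28) = 84*(-28) = -2352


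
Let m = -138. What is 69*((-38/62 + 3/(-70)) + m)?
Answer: -20760927/2170 ≈ -9567.3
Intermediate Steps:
69*((-38/62 + 3/(-70)) + m) = 69*((-38/62 + 3/(-70)) - 138) = 69*((-38*1/62 + 3*(-1/70)) - 138) = 69*((-19/31 - 3/70) - 138) = 69*(-1423/2170 - 138) = 69*(-300883/2170) = -20760927/2170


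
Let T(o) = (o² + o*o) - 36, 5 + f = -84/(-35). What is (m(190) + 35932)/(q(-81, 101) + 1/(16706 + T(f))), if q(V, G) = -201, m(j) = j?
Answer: -15066052736/83834663 ≈ -179.71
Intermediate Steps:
f = -13/5 (f = -5 - 84/(-35) = -5 - 84*(-1/35) = -5 + 12/5 = -13/5 ≈ -2.6000)
T(o) = -36 + 2*o² (T(o) = (o² + o²) - 36 = 2*o² - 36 = -36 + 2*o²)
(m(190) + 35932)/(q(-81, 101) + 1/(16706 + T(f))) = (190 + 35932)/(-201 + 1/(16706 + (-36 + 2*(-13/5)²))) = 36122/(-201 + 1/(16706 + (-36 + 2*(169/25)))) = 36122/(-201 + 1/(16706 + (-36 + 338/25))) = 36122/(-201 + 1/(16706 - 562/25)) = 36122/(-201 + 1/(417088/25)) = 36122/(-201 + 25/417088) = 36122/(-83834663/417088) = 36122*(-417088/83834663) = -15066052736/83834663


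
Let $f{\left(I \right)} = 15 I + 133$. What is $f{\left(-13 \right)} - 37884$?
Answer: $-37946$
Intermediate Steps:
$f{\left(I \right)} = 133 + 15 I$
$f{\left(-13 \right)} - 37884 = \left(133 + 15 \left(-13\right)\right) - 37884 = \left(133 - 195\right) - 37884 = -62 - 37884 = -37946$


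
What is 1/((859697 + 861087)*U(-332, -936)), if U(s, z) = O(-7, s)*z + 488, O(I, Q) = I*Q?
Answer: -1/3742319744384 ≈ -2.6721e-13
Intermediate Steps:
U(s, z) = 488 - 7*s*z (U(s, z) = (-7*s)*z + 488 = -7*s*z + 488 = 488 - 7*s*z)
1/((859697 + 861087)*U(-332, -936)) = 1/((859697 + 861087)*(488 - 7*(-332)*(-936))) = 1/(1720784*(488 - 2175264)) = (1/1720784)/(-2174776) = (1/1720784)*(-1/2174776) = -1/3742319744384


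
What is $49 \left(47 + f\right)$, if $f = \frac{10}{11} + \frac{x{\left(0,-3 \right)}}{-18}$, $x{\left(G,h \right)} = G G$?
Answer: $\frac{25823}{11} \approx 2347.5$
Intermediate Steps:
$x{\left(G,h \right)} = G^{2}$
$f = \frac{10}{11}$ ($f = \frac{10}{11} + \frac{0^{2}}{-18} = 10 \cdot \frac{1}{11} + 0 \left(- \frac{1}{18}\right) = \frac{10}{11} + 0 = \frac{10}{11} \approx 0.90909$)
$49 \left(47 + f\right) = 49 \left(47 + \frac{10}{11}\right) = 49 \cdot \frac{527}{11} = \frac{25823}{11}$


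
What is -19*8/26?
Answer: -76/13 ≈ -5.8462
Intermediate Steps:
-19*8/26 = -152*1/26 = -76/13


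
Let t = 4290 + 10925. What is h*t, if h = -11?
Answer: -167365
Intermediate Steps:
t = 15215
h*t = -11*15215 = -167365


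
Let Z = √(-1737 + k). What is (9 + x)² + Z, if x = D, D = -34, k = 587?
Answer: 625 + 5*I*√46 ≈ 625.0 + 33.912*I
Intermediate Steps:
x = -34
Z = 5*I*√46 (Z = √(-1737 + 587) = √(-1150) = 5*I*√46 ≈ 33.912*I)
(9 + x)² + Z = (9 - 34)² + 5*I*√46 = (-25)² + 5*I*√46 = 625 + 5*I*√46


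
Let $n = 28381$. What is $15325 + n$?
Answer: $43706$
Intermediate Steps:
$15325 + n = 15325 + 28381 = 43706$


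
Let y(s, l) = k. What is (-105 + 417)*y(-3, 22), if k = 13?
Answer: 4056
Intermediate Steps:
y(s, l) = 13
(-105 + 417)*y(-3, 22) = (-105 + 417)*13 = 312*13 = 4056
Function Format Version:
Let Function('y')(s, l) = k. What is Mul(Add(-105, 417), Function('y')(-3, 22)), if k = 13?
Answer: 4056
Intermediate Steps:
Function('y')(s, l) = 13
Mul(Add(-105, 417), Function('y')(-3, 22)) = Mul(Add(-105, 417), 13) = Mul(312, 13) = 4056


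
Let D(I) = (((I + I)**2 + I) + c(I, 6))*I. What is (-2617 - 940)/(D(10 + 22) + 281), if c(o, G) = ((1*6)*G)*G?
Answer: -3557/139289 ≈ -0.025537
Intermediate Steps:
c(o, G) = 6*G**2 (c(o, G) = (6*G)*G = 6*G**2)
D(I) = I*(216 + I + 4*I**2) (D(I) = (((I + I)**2 + I) + 6*6**2)*I = (((2*I)**2 + I) + 6*36)*I = ((4*I**2 + I) + 216)*I = ((I + 4*I**2) + 216)*I = (216 + I + 4*I**2)*I = I*(216 + I + 4*I**2))
(-2617 - 940)/(D(10 + 22) + 281) = (-2617 - 940)/((10 + 22)*(216 + (10 + 22) + 4*(10 + 22)**2) + 281) = -3557/(32*(216 + 32 + 4*32**2) + 281) = -3557/(32*(216 + 32 + 4*1024) + 281) = -3557/(32*(216 + 32 + 4096) + 281) = -3557/(32*4344 + 281) = -3557/(139008 + 281) = -3557/139289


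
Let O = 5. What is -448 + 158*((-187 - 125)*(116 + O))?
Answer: -5965264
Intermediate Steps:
-448 + 158*((-187 - 125)*(116 + O)) = -448 + 158*((-187 - 125)*(116 + 5)) = -448 + 158*(-312*121) = -448 + 158*(-37752) = -448 - 5964816 = -5965264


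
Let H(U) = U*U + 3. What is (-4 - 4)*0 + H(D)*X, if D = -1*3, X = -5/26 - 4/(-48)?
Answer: -17/13 ≈ -1.3077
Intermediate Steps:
X = -17/156 (X = -5*1/26 - 4*(-1/48) = -5/26 + 1/12 = -17/156 ≈ -0.10897)
D = -3
H(U) = 3 + U² (H(U) = U² + 3 = 3 + U²)
(-4 - 4)*0 + H(D)*X = (-4 - 4)*0 + (3 + (-3)²)*(-17/156) = -8*0 + (3 + 9)*(-17/156) = 0 + 12*(-17/156) = 0 - 17/13 = -17/13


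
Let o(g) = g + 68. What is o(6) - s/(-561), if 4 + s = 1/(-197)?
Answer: 2725823/36839 ≈ 73.993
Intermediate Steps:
o(g) = 68 + g
s = -789/197 (s = -4 + 1/(-197) = -4 - 1/197 = -789/197 ≈ -4.0051)
o(6) - s/(-561) = (68 + 6) - (-789)/(197*(-561)) = 74 - (-789)*(-1)/(197*561) = 74 - 1*263/36839 = 74 - 263/36839 = 2725823/36839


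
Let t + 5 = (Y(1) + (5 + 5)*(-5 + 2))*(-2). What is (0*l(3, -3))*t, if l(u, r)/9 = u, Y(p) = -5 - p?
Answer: 0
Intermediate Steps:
l(u, r) = 9*u
t = 67 (t = -5 + ((-5 - 1*1) + (5 + 5)*(-5 + 2))*(-2) = -5 + ((-5 - 1) + 10*(-3))*(-2) = -5 + (-6 - 30)*(-2) = -5 - 36*(-2) = -5 + 72 = 67)
(0*l(3, -3))*t = (0*(9*3))*67 = (0*27)*67 = 0*67 = 0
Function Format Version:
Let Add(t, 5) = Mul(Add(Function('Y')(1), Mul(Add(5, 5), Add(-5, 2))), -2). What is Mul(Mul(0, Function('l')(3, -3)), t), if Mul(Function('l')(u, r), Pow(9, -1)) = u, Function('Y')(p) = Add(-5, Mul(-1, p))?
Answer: 0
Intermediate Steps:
Function('l')(u, r) = Mul(9, u)
t = 67 (t = Add(-5, Mul(Add(Add(-5, Mul(-1, 1)), Mul(Add(5, 5), Add(-5, 2))), -2)) = Add(-5, Mul(Add(Add(-5, -1), Mul(10, -3)), -2)) = Add(-5, Mul(Add(-6, -30), -2)) = Add(-5, Mul(-36, -2)) = Add(-5, 72) = 67)
Mul(Mul(0, Function('l')(3, -3)), t) = Mul(Mul(0, Mul(9, 3)), 67) = Mul(Mul(0, 27), 67) = Mul(0, 67) = 0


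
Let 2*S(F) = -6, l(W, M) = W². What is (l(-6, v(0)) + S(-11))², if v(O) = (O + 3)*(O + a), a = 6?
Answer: 1089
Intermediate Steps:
v(O) = (3 + O)*(6 + O) (v(O) = (O + 3)*(O + 6) = (3 + O)*(6 + O))
S(F) = -3 (S(F) = (½)*(-6) = -3)
(l(-6, v(0)) + S(-11))² = ((-6)² - 3)² = (36 - 3)² = 33² = 1089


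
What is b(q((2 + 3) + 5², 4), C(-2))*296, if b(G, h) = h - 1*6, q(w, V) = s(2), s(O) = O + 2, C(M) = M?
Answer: -2368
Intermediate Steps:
s(O) = 2 + O
q(w, V) = 4 (q(w, V) = 2 + 2 = 4)
b(G, h) = -6 + h (b(G, h) = h - 6 = -6 + h)
b(q((2 + 3) + 5², 4), C(-2))*296 = (-6 - 2)*296 = -8*296 = -2368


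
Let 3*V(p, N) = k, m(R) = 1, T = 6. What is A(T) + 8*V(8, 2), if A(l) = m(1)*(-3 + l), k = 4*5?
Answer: 169/3 ≈ 56.333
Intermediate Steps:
k = 20
V(p, N) = 20/3 (V(p, N) = (1/3)*20 = 20/3)
A(l) = -3 + l (A(l) = 1*(-3 + l) = -3 + l)
A(T) + 8*V(8, 2) = (-3 + 6) + 8*(20/3) = 3 + 160/3 = 169/3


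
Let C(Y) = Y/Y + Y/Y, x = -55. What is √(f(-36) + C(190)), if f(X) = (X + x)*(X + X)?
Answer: √6554 ≈ 80.957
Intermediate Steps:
C(Y) = 2 (C(Y) = 1 + 1 = 2)
f(X) = 2*X*(-55 + X) (f(X) = (X - 55)*(X + X) = (-55 + X)*(2*X) = 2*X*(-55 + X))
√(f(-36) + C(190)) = √(2*(-36)*(-55 - 36) + 2) = √(2*(-36)*(-91) + 2) = √(6552 + 2) = √6554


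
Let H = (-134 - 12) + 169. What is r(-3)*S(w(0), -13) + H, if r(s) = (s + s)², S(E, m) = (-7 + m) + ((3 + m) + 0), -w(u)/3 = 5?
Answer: -1057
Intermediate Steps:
w(u) = -15 (w(u) = -3*5 = -15)
S(E, m) = -4 + 2*m (S(E, m) = (-7 + m) + (3 + m) = -4 + 2*m)
r(s) = 4*s² (r(s) = (2*s)² = 4*s²)
H = 23 (H = -146 + 169 = 23)
r(-3)*S(w(0), -13) + H = (4*(-3)²)*(-4 + 2*(-13)) + 23 = (4*9)*(-4 - 26) + 23 = 36*(-30) + 23 = -1080 + 23 = -1057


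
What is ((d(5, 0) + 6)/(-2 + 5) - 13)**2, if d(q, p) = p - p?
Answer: 121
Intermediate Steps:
d(q, p) = 0
((d(5, 0) + 6)/(-2 + 5) - 13)**2 = ((0 + 6)/(-2 + 5) - 13)**2 = (6/3 - 13)**2 = (6*(1/3) - 13)**2 = (2 - 13)**2 = (-11)**2 = 121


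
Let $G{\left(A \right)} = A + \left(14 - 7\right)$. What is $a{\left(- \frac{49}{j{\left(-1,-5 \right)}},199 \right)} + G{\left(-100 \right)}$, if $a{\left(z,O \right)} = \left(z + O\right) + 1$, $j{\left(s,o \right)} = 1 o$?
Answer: $\frac{584}{5} \approx 116.8$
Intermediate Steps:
$j{\left(s,o \right)} = o$
$a{\left(z,O \right)} = 1 + O + z$ ($a{\left(z,O \right)} = \left(O + z\right) + 1 = 1 + O + z$)
$G{\left(A \right)} = 7 + A$ ($G{\left(A \right)} = A + 7 = 7 + A$)
$a{\left(- \frac{49}{j{\left(-1,-5 \right)}},199 \right)} + G{\left(-100 \right)} = \left(1 + 199 - \frac{49}{-5}\right) + \left(7 - 100\right) = \left(1 + 199 - - \frac{49}{5}\right) - 93 = \left(1 + 199 + \frac{49}{5}\right) - 93 = \frac{1049}{5} - 93 = \frac{584}{5}$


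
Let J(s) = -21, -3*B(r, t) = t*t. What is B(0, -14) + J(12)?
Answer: -259/3 ≈ -86.333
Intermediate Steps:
B(r, t) = -t²/3 (B(r, t) = -t*t/3 = -t²/3)
B(0, -14) + J(12) = -⅓*(-14)² - 21 = -⅓*196 - 21 = -196/3 - 21 = -259/3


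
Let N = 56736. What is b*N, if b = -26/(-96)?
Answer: 15366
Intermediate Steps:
b = 13/48 (b = -26*(-1/96) = 13/48 ≈ 0.27083)
b*N = (13/48)*56736 = 15366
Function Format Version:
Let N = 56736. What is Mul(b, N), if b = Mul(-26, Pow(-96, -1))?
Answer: 15366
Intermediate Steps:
b = Rational(13, 48) (b = Mul(-26, Rational(-1, 96)) = Rational(13, 48) ≈ 0.27083)
Mul(b, N) = Mul(Rational(13, 48), 56736) = 15366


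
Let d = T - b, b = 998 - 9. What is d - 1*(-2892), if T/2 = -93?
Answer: 1717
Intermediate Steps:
b = 989
T = -186 (T = 2*(-93) = -186)
d = -1175 (d = -186 - 1*989 = -186 - 989 = -1175)
d - 1*(-2892) = -1175 - 1*(-2892) = -1175 + 2892 = 1717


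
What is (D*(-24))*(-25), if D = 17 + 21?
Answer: 22800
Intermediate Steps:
D = 38
(D*(-24))*(-25) = (38*(-24))*(-25) = -912*(-25) = 22800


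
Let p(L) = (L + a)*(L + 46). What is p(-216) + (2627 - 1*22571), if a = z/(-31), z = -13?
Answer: 517846/31 ≈ 16705.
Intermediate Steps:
a = 13/31 (a = -13/(-31) = -13*(-1/31) = 13/31 ≈ 0.41935)
p(L) = (46 + L)*(13/31 + L) (p(L) = (L + 13/31)*(L + 46) = (13/31 + L)*(46 + L) = (46 + L)*(13/31 + L))
p(-216) + (2627 - 1*22571) = (598/31 + (-216)² + (1439/31)*(-216)) + (2627 - 1*22571) = (598/31 + 46656 - 310824/31) + (2627 - 22571) = 1136110/31 - 19944 = 517846/31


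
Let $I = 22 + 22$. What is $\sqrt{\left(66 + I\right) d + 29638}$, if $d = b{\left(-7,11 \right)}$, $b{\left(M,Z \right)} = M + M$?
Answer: $3 \sqrt{3122} \approx 167.62$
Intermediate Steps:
$b{\left(M,Z \right)} = 2 M$
$d = -14$ ($d = 2 \left(-7\right) = -14$)
$I = 44$
$\sqrt{\left(66 + I\right) d + 29638} = \sqrt{\left(66 + 44\right) \left(-14\right) + 29638} = \sqrt{110 \left(-14\right) + 29638} = \sqrt{-1540 + 29638} = \sqrt{28098} = 3 \sqrt{3122}$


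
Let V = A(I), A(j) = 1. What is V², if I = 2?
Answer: 1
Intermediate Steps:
V = 1
V² = 1² = 1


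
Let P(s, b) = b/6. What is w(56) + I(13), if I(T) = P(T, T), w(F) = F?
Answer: 349/6 ≈ 58.167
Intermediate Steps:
P(s, b) = b/6 (P(s, b) = b*(1/6) = b/6)
I(T) = T/6
w(56) + I(13) = 56 + (1/6)*13 = 56 + 13/6 = 349/6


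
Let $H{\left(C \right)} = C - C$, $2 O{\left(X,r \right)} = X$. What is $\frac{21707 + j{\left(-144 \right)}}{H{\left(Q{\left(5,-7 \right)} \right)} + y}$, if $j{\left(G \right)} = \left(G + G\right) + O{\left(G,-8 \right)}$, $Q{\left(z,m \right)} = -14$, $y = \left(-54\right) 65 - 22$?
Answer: $- \frac{21347}{3532} \approx -6.0439$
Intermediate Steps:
$y = -3532$ ($y = -3510 - 22 = -3532$)
$O{\left(X,r \right)} = \frac{X}{2}$
$j{\left(G \right)} = \frac{5 G}{2}$ ($j{\left(G \right)} = \left(G + G\right) + \frac{G}{2} = 2 G + \frac{G}{2} = \frac{5 G}{2}$)
$H{\left(C \right)} = 0$
$\frac{21707 + j{\left(-144 \right)}}{H{\left(Q{\left(5,-7 \right)} \right)} + y} = \frac{21707 + \frac{5}{2} \left(-144\right)}{0 - 3532} = \frac{21707 - 360}{-3532} = 21347 \left(- \frac{1}{3532}\right) = - \frac{21347}{3532}$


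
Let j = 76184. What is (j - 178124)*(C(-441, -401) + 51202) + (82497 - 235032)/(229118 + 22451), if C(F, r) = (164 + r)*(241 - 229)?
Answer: -1240138195334415/251569 ≈ -4.9296e+9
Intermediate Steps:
C(F, r) = 1968 + 12*r (C(F, r) = (164 + r)*12 = 1968 + 12*r)
(j - 178124)*(C(-441, -401) + 51202) + (82497 - 235032)/(229118 + 22451) = (76184 - 178124)*((1968 + 12*(-401)) + 51202) + (82497 - 235032)/(229118 + 22451) = -101940*((1968 - 4812) + 51202) - 152535/251569 = -101940*(-2844 + 51202) - 152535*1/251569 = -101940*48358 - 152535/251569 = -4929614520 - 152535/251569 = -1240138195334415/251569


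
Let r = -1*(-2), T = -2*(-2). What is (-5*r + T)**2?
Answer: 36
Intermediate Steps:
T = 4
r = 2
(-5*r + T)**2 = (-5*2 + 4)**2 = (-10 + 4)**2 = (-6)**2 = 36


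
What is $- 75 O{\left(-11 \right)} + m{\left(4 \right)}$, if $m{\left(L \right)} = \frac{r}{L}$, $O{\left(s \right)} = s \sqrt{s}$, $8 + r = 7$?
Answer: $- \frac{1}{4} + 825 i \sqrt{11} \approx -0.25 + 2736.2 i$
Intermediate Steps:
$r = -1$ ($r = -8 + 7 = -1$)
$O{\left(s \right)} = s^{\frac{3}{2}}$
$m{\left(L \right)} = - \frac{1}{L}$
$- 75 O{\left(-11 \right)} + m{\left(4 \right)} = - 75 \left(-11\right)^{\frac{3}{2}} - \frac{1}{4} = - 75 \left(- 11 i \sqrt{11}\right) - \frac{1}{4} = 825 i \sqrt{11} - \frac{1}{4} = - \frac{1}{4} + 825 i \sqrt{11}$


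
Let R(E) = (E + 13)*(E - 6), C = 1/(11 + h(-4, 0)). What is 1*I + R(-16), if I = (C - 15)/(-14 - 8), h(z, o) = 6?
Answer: 12469/187 ≈ 66.679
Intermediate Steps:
C = 1/17 (C = 1/(11 + 6) = 1/17 ≈ 0.058824)
R(E) = (-6 + E)*(13 + E) (R(E) = (13 + E)*(-6 + E) = (-6 + E)*(13 + E))
I = 127/187 (I = (1/17 - 15)/(-14 - 8) = -254/17/(-22) = -254/17*(-1/22) = 127/187 ≈ 0.67914)
1*I + R(-16) = 1*(127/187) + (-78 + (-16)² + 7*(-16)) = 127/187 + (-78 + 256 - 112) = 127/187 + 66 = 12469/187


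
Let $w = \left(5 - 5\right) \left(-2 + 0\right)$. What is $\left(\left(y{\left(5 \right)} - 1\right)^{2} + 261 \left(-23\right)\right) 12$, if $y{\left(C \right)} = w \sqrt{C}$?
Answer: $-72024$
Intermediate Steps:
$w = 0$ ($w = 0 \left(-2\right) = 0$)
$y{\left(C \right)} = 0$ ($y{\left(C \right)} = 0 \sqrt{C} = 0$)
$\left(\left(y{\left(5 \right)} - 1\right)^{2} + 261 \left(-23\right)\right) 12 = \left(\left(0 - 1\right)^{2} + 261 \left(-23\right)\right) 12 = \left(\left(-1\right)^{2} - 6003\right) 12 = \left(1 - 6003\right) 12 = \left(-6002\right) 12 = -72024$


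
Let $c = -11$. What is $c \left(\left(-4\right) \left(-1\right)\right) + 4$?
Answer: $-40$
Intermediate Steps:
$c \left(\left(-4\right) \left(-1\right)\right) + 4 = - 11 \left(\left(-4\right) \left(-1\right)\right) + 4 = \left(-11\right) 4 + 4 = -44 + 4 = -40$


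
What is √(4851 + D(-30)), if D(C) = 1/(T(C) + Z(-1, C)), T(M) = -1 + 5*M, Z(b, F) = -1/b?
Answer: √4365894/30 ≈ 69.649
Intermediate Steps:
D(C) = 1/(5*C) (D(C) = 1/((-1 + 5*C) - 1/(-1)) = 1/((-1 + 5*C) - 1*(-1)) = 1/((-1 + 5*C) + 1) = 1/(5*C))
√(4851 + D(-30)) = √(4851 + (⅕)/(-30)) = √(4851 + (⅕)*(-1/30)) = √(4851 - 1/150) = √(727649/150) = √4365894/30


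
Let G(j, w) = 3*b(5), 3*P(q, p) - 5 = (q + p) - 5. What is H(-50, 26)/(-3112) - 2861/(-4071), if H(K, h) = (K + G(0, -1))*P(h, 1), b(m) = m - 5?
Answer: 5367691/6334476 ≈ 0.84738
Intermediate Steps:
P(q, p) = p/3 + q/3 (P(q, p) = 5/3 + ((q + p) - 5)/3 = 5/3 + ((p + q) - 5)/3 = 5/3 + (-5 + p + q)/3 = 5/3 + (-5/3 + p/3 + q/3) = p/3 + q/3)
b(m) = -5 + m
G(j, w) = 0 (G(j, w) = 3*(-5 + 5) = 3*0 = 0)
H(K, h) = K*(⅓ + h/3) (H(K, h) = (K + 0)*((⅓)*1 + h/3) = K*(⅓ + h/3))
H(-50, 26)/(-3112) - 2861/(-4071) = ((⅓)*(-50)*(1 + 26))/(-3112) - 2861/(-4071) = ((⅓)*(-50)*27)*(-1/3112) - 2861*(-1/4071) = -450*(-1/3112) + 2861/4071 = 225/1556 + 2861/4071 = 5367691/6334476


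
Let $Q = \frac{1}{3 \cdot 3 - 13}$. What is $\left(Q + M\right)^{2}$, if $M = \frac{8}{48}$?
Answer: $\frac{1}{144} \approx 0.0069444$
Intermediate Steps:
$M = \frac{1}{6}$ ($M = 8 \cdot \frac{1}{48} = \frac{1}{6} \approx 0.16667$)
$Q = - \frac{1}{4}$ ($Q = \frac{1}{9 - 13} = \frac{1}{-4} = - \frac{1}{4} \approx -0.25$)
$\left(Q + M\right)^{2} = \left(- \frac{1}{4} + \frac{1}{6}\right)^{2} = \left(- \frac{1}{12}\right)^{2} = \frac{1}{144}$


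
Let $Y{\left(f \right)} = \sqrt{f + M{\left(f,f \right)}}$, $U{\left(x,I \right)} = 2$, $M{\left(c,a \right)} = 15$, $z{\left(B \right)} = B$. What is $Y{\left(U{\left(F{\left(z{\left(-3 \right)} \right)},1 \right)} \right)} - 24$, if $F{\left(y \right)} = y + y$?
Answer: $-24 + \sqrt{17} \approx -19.877$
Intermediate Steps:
$F{\left(y \right)} = 2 y$
$Y{\left(f \right)} = \sqrt{15 + f}$ ($Y{\left(f \right)} = \sqrt{f + 15} = \sqrt{15 + f}$)
$Y{\left(U{\left(F{\left(z{\left(-3 \right)} \right)},1 \right)} \right)} - 24 = \sqrt{15 + 2} - 24 = \sqrt{17} - 24 = -24 + \sqrt{17}$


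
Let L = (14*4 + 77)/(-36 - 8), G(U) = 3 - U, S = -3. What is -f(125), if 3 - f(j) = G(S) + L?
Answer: -1/44 ≈ -0.022727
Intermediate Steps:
L = -133/44 (L = (56 + 77)/(-44) = 133*(-1/44) = -133/44 ≈ -3.0227)
f(j) = 1/44 (f(j) = 3 - ((3 - 1*(-3)) - 133/44) = 3 - ((3 + 3) - 133/44) = 3 - (6 - 133/44) = 3 - 1*131/44 = 3 - 131/44 = 1/44)
-f(125) = -1*1/44 = -1/44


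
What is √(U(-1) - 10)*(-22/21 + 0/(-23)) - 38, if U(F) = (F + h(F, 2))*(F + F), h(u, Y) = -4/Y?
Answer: -38 - 44*I/21 ≈ -38.0 - 2.0952*I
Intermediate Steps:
U(F) = 2*F*(-2 + F) (U(F) = (F - 4/2)*(F + F) = (F - 4*½)*(2*F) = (F - 2)*(2*F) = (-2 + F)*(2*F) = 2*F*(-2 + F))
√(U(-1) - 10)*(-22/21 + 0/(-23)) - 38 = √(2*(-1)*(-2 - 1) - 10)*(-22/21 + 0/(-23)) - 38 = √(2*(-1)*(-3) - 10)*(-22*1/21 + 0*(-1/23)) - 38 = √(6 - 10)*(-22/21 + 0) - 38 = √(-4)*(-22/21) - 38 = (2*I)*(-22/21) - 38 = -44*I/21 - 38 = -38 - 44*I/21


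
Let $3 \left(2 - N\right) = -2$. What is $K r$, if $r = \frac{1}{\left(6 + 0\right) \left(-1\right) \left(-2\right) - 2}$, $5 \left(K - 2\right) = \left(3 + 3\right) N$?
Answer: $\frac{13}{25} \approx 0.52$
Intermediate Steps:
$N = \frac{8}{3}$ ($N = 2 - - \frac{2}{3} = 2 + \frac{2}{3} = \frac{8}{3} \approx 2.6667$)
$K = \frac{26}{5}$ ($K = 2 + \frac{\left(3 + 3\right) \frac{8}{3}}{5} = 2 + \frac{6 \cdot \frac{8}{3}}{5} = 2 + \frac{1}{5} \cdot 16 = 2 + \frac{16}{5} = \frac{26}{5} \approx 5.2$)
$r = \frac{1}{10}$ ($r = \frac{1}{6 \left(-1\right) \left(-2\right) - 2} = \frac{1}{\left(-6\right) \left(-2\right) - 2} = \frac{1}{12 - 2} = \frac{1}{10} \approx 0.1$)
$K r = \frac{26}{5} \cdot \frac{1}{10} = \frac{13}{25}$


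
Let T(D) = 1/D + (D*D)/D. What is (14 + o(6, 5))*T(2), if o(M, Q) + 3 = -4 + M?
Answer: 65/2 ≈ 32.500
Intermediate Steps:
o(M, Q) = -7 + M (o(M, Q) = -3 + (-4 + M) = -7 + M)
T(D) = D + 1/D (T(D) = 1/D + D²/D = 1/D + D = D + 1/D)
(14 + o(6, 5))*T(2) = (14 + (-7 + 6))*(2 + 1/2) = (14 - 1)*(2 + ½) = 13*(5/2) = 65/2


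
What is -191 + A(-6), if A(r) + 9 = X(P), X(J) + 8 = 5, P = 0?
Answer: -203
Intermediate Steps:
X(J) = -3 (X(J) = -8 + 5 = -3)
A(r) = -12 (A(r) = -9 - 3 = -12)
-191 + A(-6) = -191 - 12 = -203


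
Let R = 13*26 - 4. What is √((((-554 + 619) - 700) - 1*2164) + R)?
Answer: I*√2465 ≈ 49.649*I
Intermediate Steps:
R = 334 (R = 338 - 4 = 334)
√((((-554 + 619) - 700) - 1*2164) + R) = √((((-554 + 619) - 700) - 1*2164) + 334) = √(((65 - 700) - 2164) + 334) = √((-635 - 2164) + 334) = √(-2799 + 334) = √(-2465) = I*√2465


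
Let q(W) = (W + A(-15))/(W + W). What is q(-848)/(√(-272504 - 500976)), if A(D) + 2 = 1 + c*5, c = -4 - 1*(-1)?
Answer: -27*I*√193370/20497220 ≈ -0.00057925*I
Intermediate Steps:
c = -3 (c = -4 + 1 = -3)
A(D) = -16 (A(D) = -2 + (1 - 3*5) = -2 + (1 - 15) = -2 - 14 = -16)
q(W) = (-16 + W)/(2*W) (q(W) = (W - 16)/(W + W) = (-16 + W)/((2*W)) = (-16 + W)*(1/(2*W)) = (-16 + W)/(2*W))
q(-848)/(√(-272504 - 500976)) = ((½)*(-16 - 848)/(-848))/(√(-272504 - 500976)) = ((½)*(-1/848)*(-864))/(√(-773480)) = 27/(53*((2*I*√193370))) = 27*(-I*√193370/386740)/53 = -27*I*√193370/20497220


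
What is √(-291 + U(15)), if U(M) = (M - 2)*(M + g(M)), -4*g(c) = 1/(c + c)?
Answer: I*√345990/60 ≈ 9.8035*I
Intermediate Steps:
g(c) = -1/(8*c) (g(c) = -1/(4*(c + c)) = -1/(2*c)/4 = -1/(8*c))
U(M) = (-2 + M)*(M - 1/(8*M)) (U(M) = (M - 2)*(M - 1/(8*M)) = (-2 + M)*(M - 1/(8*M)))
√(-291 + U(15)) = √(-291 + (-⅛ + 15² - 2*15 + (¼)/15)) = √(-291 + (-⅛ + 225 - 30 + (¼)*(1/15))) = √(-291 + (-⅛ + 225 - 30 + 1/60)) = √(-291 + 23387/120) = √(-11533/120) = I*√345990/60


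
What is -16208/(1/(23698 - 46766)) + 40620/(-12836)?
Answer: 1199800625941/3209 ≈ 3.7389e+8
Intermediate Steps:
-16208/(1/(23698 - 46766)) + 40620/(-12836) = -16208/(1/(-23068)) + 40620*(-1/12836) = -16208/(-1/23068) - 10155/3209 = -16208*(-23068) - 10155/3209 = 373886144 - 10155/3209 = 1199800625941/3209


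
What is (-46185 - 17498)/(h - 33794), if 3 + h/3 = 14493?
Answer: -63683/9676 ≈ -6.5815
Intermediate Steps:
h = 43470 (h = -9 + 3*14493 = -9 + 43479 = 43470)
(-46185 - 17498)/(h - 33794) = (-46185 - 17498)/(43470 - 33794) = -63683/9676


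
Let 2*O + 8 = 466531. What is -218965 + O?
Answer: 28593/2 ≈ 14297.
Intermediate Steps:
O = 466523/2 (O = -4 + (1/2)*466531 = -4 + 466531/2 = 466523/2 ≈ 2.3326e+5)
-218965 + O = -218965 + 466523/2 = 28593/2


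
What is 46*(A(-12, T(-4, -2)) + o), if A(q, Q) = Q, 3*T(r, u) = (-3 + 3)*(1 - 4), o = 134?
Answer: 6164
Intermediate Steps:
T(r, u) = 0 (T(r, u) = ((-3 + 3)*(1 - 4))/3 = (0*(-3))/3 = (⅓)*0 = 0)
46*(A(-12, T(-4, -2)) + o) = 46*(0 + 134) = 46*134 = 6164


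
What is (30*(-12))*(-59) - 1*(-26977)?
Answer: 48217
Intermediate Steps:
(30*(-12))*(-59) - 1*(-26977) = -360*(-59) + 26977 = 21240 + 26977 = 48217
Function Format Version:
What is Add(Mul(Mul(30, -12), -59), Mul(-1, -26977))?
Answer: 48217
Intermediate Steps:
Add(Mul(Mul(30, -12), -59), Mul(-1, -26977)) = Add(Mul(-360, -59), 26977) = Add(21240, 26977) = 48217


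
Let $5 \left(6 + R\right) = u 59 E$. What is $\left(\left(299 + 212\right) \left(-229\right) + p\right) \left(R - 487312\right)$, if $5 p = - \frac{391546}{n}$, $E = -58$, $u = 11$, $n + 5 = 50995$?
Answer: $\frac{36908595770981136}{637375} \approx 5.7907 \cdot 10^{10}$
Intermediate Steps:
$n = 50990$ ($n = -5 + 50995 = 50990$)
$R = - \frac{37672}{5}$ ($R = -6 + \frac{11 \cdot 59 \left(-58\right)}{5} = -6 + \frac{649 \left(-58\right)}{5} = -6 + \frac{1}{5} \left(-37642\right) = -6 - \frac{37642}{5} = - \frac{37672}{5} \approx -7534.4$)
$p = - \frac{195773}{127475}$ ($p = \frac{\left(-391546\right) \frac{1}{50990}}{5} = \frac{1}{5} \left(- \frac{195773}{25495}\right) = - \frac{195773}{127475} \approx -1.5358$)
$\left(\left(299 + 212\right) \left(-229\right) + p\right) \left(R - 487312\right) = \left(\left(299 + 212\right) \left(-229\right) - \frac{195773}{127475}\right) \left(- \frac{37672}{5} - 487312\right) = \left(511 \left(-229\right) - \frac{195773}{127475}\right) \left(- \frac{2474232}{5}\right) = \left(-117019 - \frac{195773}{127475}\right) \left(- \frac{2474232}{5}\right) = \left(- \frac{14917192798}{127475}\right) \left(- \frac{2474232}{5}\right) = \frac{36908595770981136}{637375}$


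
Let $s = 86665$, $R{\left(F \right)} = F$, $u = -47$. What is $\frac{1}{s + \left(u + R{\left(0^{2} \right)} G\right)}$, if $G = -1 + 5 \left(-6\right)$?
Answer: $\frac{1}{86618} \approx 1.1545 \cdot 10^{-5}$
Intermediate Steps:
$G = -31$ ($G = -1 - 30 = -31$)
$\frac{1}{s + \left(u + R{\left(0^{2} \right)} G\right)} = \frac{1}{86665 - \left(47 - 0^{2} \left(-31\right)\right)} = \frac{1}{86665 + \left(-47 + 0 \left(-31\right)\right)} = \frac{1}{86665 + \left(-47 + 0\right)} = \frac{1}{86665 - 47} = \frac{1}{86618}$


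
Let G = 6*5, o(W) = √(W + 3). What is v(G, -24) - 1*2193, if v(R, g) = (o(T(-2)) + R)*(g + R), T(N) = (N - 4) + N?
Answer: -2013 + 6*I*√5 ≈ -2013.0 + 13.416*I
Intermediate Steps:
T(N) = -4 + 2*N (T(N) = (-4 + N) + N = -4 + 2*N)
o(W) = √(3 + W)
G = 30
v(R, g) = (R + g)*(R + I*√5) (v(R, g) = (√(3 + (-4 + 2*(-2))) + R)*(g + R) = (√(3 + (-4 - 4)) + R)*(R + g) = (√(3 - 8) + R)*(R + g) = (√(-5) + R)*(R + g) = (I*√5 + R)*(R + g) = (R + I*√5)*(R + g) = (R + g)*(R + I*√5))
v(G, -24) - 1*2193 = (30² + 30*(-24) + I*30*√5 + I*(-24)*√5) - 1*2193 = (900 - 720 + 30*I*√5 - 24*I*√5) - 2193 = (180 + 6*I*√5) - 2193 = -2013 + 6*I*√5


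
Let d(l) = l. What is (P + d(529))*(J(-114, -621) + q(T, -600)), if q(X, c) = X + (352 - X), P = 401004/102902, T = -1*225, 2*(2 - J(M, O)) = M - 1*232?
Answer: 14449328687/51451 ≈ 2.8084e+5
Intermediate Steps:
J(M, O) = 118 - M/2 (J(M, O) = 2 - (M - 1*232)/2 = 2 - (M - 232)/2 = 2 - (-232 + M)/2 = 2 + (116 - M/2) = 118 - M/2)
T = -225
P = 200502/51451 (P = 401004*(1/102902) = 200502/51451 ≈ 3.8969)
q(X, c) = 352
(P + d(529))*(J(-114, -621) + q(T, -600)) = (200502/51451 + 529)*((118 - ½*(-114)) + 352) = 27418081*((118 + 57) + 352)/51451 = 27418081*(175 + 352)/51451 = (27418081/51451)*527 = 14449328687/51451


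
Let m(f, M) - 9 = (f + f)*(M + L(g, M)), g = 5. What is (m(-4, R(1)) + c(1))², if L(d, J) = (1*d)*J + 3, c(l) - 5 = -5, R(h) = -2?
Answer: 6561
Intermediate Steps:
c(l) = 0 (c(l) = 5 - 5 = 0)
L(d, J) = 3 + J*d (L(d, J) = d*J + 3 = J*d + 3 = 3 + J*d)
m(f, M) = 9 + 2*f*(3 + 6*M) (m(f, M) = 9 + (f + f)*(M + (3 + M*5)) = 9 + (2*f)*(M + (3 + 5*M)) = 9 + (2*f)*(3 + 6*M) = 9 + 2*f*(3 + 6*M))
(m(-4, R(1)) + c(1))² = ((9 + 6*(-4) + 12*(-2)*(-4)) + 0)² = ((9 - 24 + 96) + 0)² = (81 + 0)² = 81² = 6561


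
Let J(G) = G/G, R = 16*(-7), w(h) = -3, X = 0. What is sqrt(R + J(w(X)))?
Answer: I*sqrt(111) ≈ 10.536*I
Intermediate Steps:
R = -112
J(G) = 1
sqrt(R + J(w(X))) = sqrt(-112 + 1) = sqrt(-111) = I*sqrt(111)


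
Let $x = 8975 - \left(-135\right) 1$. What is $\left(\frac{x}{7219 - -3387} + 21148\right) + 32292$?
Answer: $\frac{283396875}{5303} \approx 53441.0$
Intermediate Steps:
$x = 9110$ ($x = 8975 - -135 = 8975 + 135 = 9110$)
$\left(\frac{x}{7219 - -3387} + 21148\right) + 32292 = \left(\frac{9110}{7219 - -3387} + 21148\right) + 32292 = \left(\frac{9110}{7219 + 3387} + 21148\right) + 32292 = \left(\frac{9110}{10606} + 21148\right) + 32292 = \left(9110 \cdot \frac{1}{10606} + 21148\right) + 32292 = \left(\frac{4555}{5303} + 21148\right) + 32292 = \frac{112152399}{5303} + 32292 = \frac{283396875}{5303}$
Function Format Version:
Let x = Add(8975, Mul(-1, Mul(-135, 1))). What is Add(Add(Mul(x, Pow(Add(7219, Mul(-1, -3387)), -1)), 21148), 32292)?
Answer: Rational(283396875, 5303) ≈ 53441.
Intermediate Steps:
x = 9110 (x = Add(8975, Mul(-1, -135)) = Add(8975, 135) = 9110)
Add(Add(Mul(x, Pow(Add(7219, Mul(-1, -3387)), -1)), 21148), 32292) = Add(Add(Mul(9110, Pow(Add(7219, Mul(-1, -3387)), -1)), 21148), 32292) = Add(Add(Mul(9110, Pow(Add(7219, 3387), -1)), 21148), 32292) = Add(Add(Mul(9110, Pow(10606, -1)), 21148), 32292) = Add(Add(Mul(9110, Rational(1, 10606)), 21148), 32292) = Add(Add(Rational(4555, 5303), 21148), 32292) = Add(Rational(112152399, 5303), 32292) = Rational(283396875, 5303)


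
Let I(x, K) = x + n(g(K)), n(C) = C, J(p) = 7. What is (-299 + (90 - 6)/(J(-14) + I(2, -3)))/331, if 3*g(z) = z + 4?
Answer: -290/331 ≈ -0.87613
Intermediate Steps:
g(z) = 4/3 + z/3 (g(z) = (z + 4)/3 = (4 + z)/3 = 4/3 + z/3)
I(x, K) = 4/3 + x + K/3 (I(x, K) = x + (4/3 + K/3) = 4/3 + x + K/3)
(-299 + (90 - 6)/(J(-14) + I(2, -3)))/331 = (-299 + (90 - 6)/(7 + (4/3 + 2 + (1/3)*(-3))))/331 = (-299 + 84/(7 + (4/3 + 2 - 1)))*(1/331) = (-299 + 84/(7 + 7/3))*(1/331) = (-299 + 84/(28/3))*(1/331) = (-299 + 84*(3/28))*(1/331) = (-299 + 9)*(1/331) = -290*1/331 = -290/331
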